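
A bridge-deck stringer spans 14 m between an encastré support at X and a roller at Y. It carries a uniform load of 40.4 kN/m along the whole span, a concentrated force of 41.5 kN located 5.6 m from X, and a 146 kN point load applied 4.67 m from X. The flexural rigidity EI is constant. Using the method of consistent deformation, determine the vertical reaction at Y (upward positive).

R_Y = 242.4 kN

Take the reaction at Y as the redundant and release it; the primary structure is a cantilever fixed at X.
Downward deflection at the released point Y due to the loads:
  UDL 40.4: wL⁴/(8EI) = 194001/EI
  point load 41.5 at a = 5.6: Pa²(3L − a)/(6EI) = 7895/EI
  point load 146 at a = 4.67: Pa²(3L − a)/(6EI) = 19810/EI
  δ_0 = 221707/EI
Tip deflection under a unit load at Y: L³/(3EI) = 914.7/EI.
The prop prevents deflection at Y: R_Y = δ_0/δ_{YY} = 221707/914.7 = 242.4 kN.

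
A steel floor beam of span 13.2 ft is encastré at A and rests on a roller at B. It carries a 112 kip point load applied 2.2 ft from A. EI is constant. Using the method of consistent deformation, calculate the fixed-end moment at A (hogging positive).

M_A = 188.2 kip·ft

Choose R_B as the redundant. The primary structure is the cantilever fixed at A.
Free-end deflection of the primary structure under the applied loading (downward +):
  point load 112 at a = 2.2: Pa²(3L − a)/(6EI) = 3379/EI
Tip deflection under a unit load at B: L³/(3EI) = 766.7/EI.
The prop prevents deflection at B: R_B = δ_0/δ_{BB} = 3379/766.7 = 4.407 kip.
Moment equilibrium about A: M_A = Σ(load moments about A) − R_B·L = 246.4 − 4.407×13.2 = 188.2 kip·ft.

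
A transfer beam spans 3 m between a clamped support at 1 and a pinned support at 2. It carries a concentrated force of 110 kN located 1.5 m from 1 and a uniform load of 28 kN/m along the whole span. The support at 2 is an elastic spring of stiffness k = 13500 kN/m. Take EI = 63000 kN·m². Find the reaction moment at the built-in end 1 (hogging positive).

Take the reaction at 2 as the redundant and release it; the primary structure is a cantilever fixed at 1.
Primary-structure tip deflection at 2 by superposition:
  point load 110 at a = 1.5: Pa²(3L − a)/(6EI) = 309.4/EI
  UDL 28: wL⁴/(8EI) = 283.5/EI
  δ_0 = 592.9/EI
Flexibility coefficient — unit upward force at 2: δ_{22} = L³/(3EI) = 9/EI.
With EI = 63000 kN·m²: δ_0 = 0.009411 m and δ_{22} = 0.000143 m/kN.
Compatibility — the spring shortens by R_2/k under the reaction it provides: δ_0 − R_2·δ_{22} = R_2/k. With 1/k = 0.000074 m/kN, R_2 = δ_0 / (δ_{22} + 1/k) = 0.009411 / (0.000143 + 0.000074) = 43.38 kN.
Moment equilibrium about 1: M_1 = Σ(load moments about 1) − R_2·L = 291 − 43.38×3 = 160.9 kN·m.

M_1 = 160.9 kN·m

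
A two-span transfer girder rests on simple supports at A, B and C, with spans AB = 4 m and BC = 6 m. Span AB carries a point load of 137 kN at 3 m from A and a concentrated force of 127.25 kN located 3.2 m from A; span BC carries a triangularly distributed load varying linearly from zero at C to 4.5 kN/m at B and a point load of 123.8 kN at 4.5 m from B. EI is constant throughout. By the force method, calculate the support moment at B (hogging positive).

M_B = 124 kN·m

Release continuity at B by inserting a hinge; the redundant is the internal moment M_B. The primary structure is two simply-supported spans AB and BC.
End slopes at the hinge B, treating each span as simply supported:
  span AB: point load 137 at a = 3: Pab(L + a)/(6LEI) = 119.9/EI
  span AB: point load 127.25 at a = 3.2: Pab(L + a)/(6LEI) = 97.73/EI
  span BC: triangular load, peak 4.5: w₀L³/(45EI) = 21.6/EI
  span BC: point load 123.8 at a = 4.5: Pab(L + b)/(6LEI) = 174.1/EI
  relative rotation θ_0 = (217.6 + 195.7)/EI = 413.3/EI
A unit hogging moment at B produces rotation L₁/(3EI) + L₂/(3EI) = 3.333/EI.
Compatibility: M_B·(L₁+L₂)/(3EI) = θ_0, giving M_B = 124 kN·m (hogging).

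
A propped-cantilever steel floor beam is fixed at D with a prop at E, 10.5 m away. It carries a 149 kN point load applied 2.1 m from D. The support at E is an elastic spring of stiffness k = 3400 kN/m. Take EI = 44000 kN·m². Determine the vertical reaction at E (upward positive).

R_E = 8.073 kN

Remove the prop at E; the released (primary) structure is a cantilever built in at D.
Deflection at E on the released cantilever, summing each load's contribution:
  point load 149 at a = 2.1: Pa²(3L − a)/(6EI) = 3220/EI
Flexibility coefficient — unit upward force at E: δ_{EE} = L³/(3EI) = 385.9/EI.
With EI = 44000 kN·m²: δ_0 = 0.073176 m and δ_{EE} = 0.00877 m/kN.
Compatibility — the spring shortens by R_E/k under the reaction it provides: δ_0 − R_E·δ_{EE} = R_E/k. With 1/k = 0.000294 m/kN, R_E = δ_0 / (δ_{EE} + 1/k) = 0.073176 / (0.00877 + 0.000294) = 8.073 kN.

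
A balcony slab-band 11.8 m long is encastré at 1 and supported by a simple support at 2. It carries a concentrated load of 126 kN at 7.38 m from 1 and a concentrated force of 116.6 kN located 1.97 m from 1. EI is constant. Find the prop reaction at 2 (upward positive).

R_2 = 63.12 kN

Choose R_2 as the redundant. The primary structure is the cantilever fixed at 1.
Primary-structure tip deflection at 2 by superposition:
  point load 126 at a = 7.38: Pa²(3L − a)/(6EI) = 32048/EI
  point load 116.6 at a = 1.97: Pa²(3L − a)/(6EI) = 2521/EI
  δ_0 = 34569/EI
Flexibility coefficient — unit upward force at 2: δ_{22} = L³/(3EI) = 547.7/EI.
The prop prevents deflection at 2: R_2 = δ_0/δ_{22} = 34569/547.7 = 63.12 kN.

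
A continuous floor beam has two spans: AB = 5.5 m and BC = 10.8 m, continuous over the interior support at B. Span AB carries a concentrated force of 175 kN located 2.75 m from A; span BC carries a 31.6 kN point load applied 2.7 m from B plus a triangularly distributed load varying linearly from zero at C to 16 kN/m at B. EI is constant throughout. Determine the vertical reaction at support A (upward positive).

R_A = 54.69 kN

Take M_B as the redundant. Released structure: two simple spans AB and BC with a hinge at B.
Rotations at B on the released spans (each span's end-slope, ×1/EI):
  span AB: point load 175 at a = 2.75: Pab(L + a)/(6LEI) = 330.9/EI
  span BC: point load 31.6 at a = 2.7: Pab(L + b)/(6LEI) = 201.6/EI
  span BC: triangular load, peak 16: w₀L³/(45EI) = 447.9/EI
  relative rotation θ_0 = (330.9 + 649.5)/EI = 980.3/EI
A unit hogging moment at B produces rotation L₁/(3EI) + L₂/(3EI) = 5.433/EI.
Compatibility: M_B·(L₁+L₂)/(3EI) = θ_0, giving M_B = 180.4 kN·m (hogging).
Span AB, ΣM about A with M_B applied at B: R_B^{AB}·5.5 = 481.2 + 180.4, so R_B^{AB} = 120.3 kN and R_A = 175 − 120.3 = 54.69 kN.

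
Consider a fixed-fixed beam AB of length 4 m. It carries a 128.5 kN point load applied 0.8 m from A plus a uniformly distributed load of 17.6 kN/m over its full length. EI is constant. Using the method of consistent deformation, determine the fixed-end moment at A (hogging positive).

Release both end moments; the primary structure is a simply-supported span AB with redundants M_A and M_B.
Simple-span end rotations at A and B under the given loads:
  at A: point load 128.5 at a = 0.8: Pab(L + b)/(6LEI) = 98.69/EI
  at B: point load 128.5 at a = 0.8: Pab(L + a)/(6LEI) = 65.79/EI
  at A: UDL 17.6: wL³/(24EI) = 46.93/EI
  at B: UDL 17.6: wL³/(24EI) = 46.93/EI
  θ_A0 = 145.6/EI,  θ_B0 = 112.7/EI
Flexibility coefficients: a unit moment at one end gives L/(3EI) there and L/(6EI) at the far end, so f₁₁ = f₂₂ = 1.333/EI and f₁₂ = f₂₁ = 0.6667/EI.
Compatibility — zero rotation at each built-in end:
  1.333 M_A + 0.6667 M_B = 145.6
  0.6667 M_A + 1.333 M_B = 112.7
Solving the pair gives M_A = 89.26 kN·m and M_B = 39.91 kN·m (hogging).

M_A = 89.26 kN·m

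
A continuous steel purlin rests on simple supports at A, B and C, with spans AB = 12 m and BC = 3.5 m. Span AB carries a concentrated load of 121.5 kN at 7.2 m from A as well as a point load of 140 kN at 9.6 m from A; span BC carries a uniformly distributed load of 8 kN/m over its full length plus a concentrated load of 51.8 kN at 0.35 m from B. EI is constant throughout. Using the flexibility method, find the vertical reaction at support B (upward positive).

Insert a hinge at B; M_B is the redundant, and each span becomes simply supported.
Discontinuity in slope at B on the released structure — sum the simple-span end rotations:
  span AB: point load 121.5 at a = 7.2: Pab(L + a)/(6LEI) = 1120/EI
  span AB: point load 140 at a = 9.6: Pab(L + a)/(6LEI) = 967.7/EI
  span BC: UDL 8: wL³/(24EI) = 14.29/EI
  span BC: point load 51.8 at a = 0.35: Pab(L + b)/(6LEI) = 18.08/EI
  relative rotation θ_0 = (2087 + 32.38)/EI = 2120/EI
A unit hogging moment at B produces rotation L₁/(3EI) + L₂/(3EI) = 5.167/EI.
Slope continuity at B: θ_0 = M_B·5.167/EI, so M_B = 2120/5.167 = 410.3 kN·m (hogging).
Span AB, ΣM about A with M_B applied at B: R_B^{AB}·12 = 2219 + 410.3, so R_B^{AB} = 219.1 kN and R_A = 261.5 − 219.1 = 42.41 kN.
Span BC, ΣM about C: R_B^{BC}·3.5 = 212.2 + 410.3, so R_B^{BC} = 177.8 kN and R_C = 79.8 − 177.8 = -98.04 kN.
R_B = 219.1 + 177.8 = 396.9 kN.

R_B = 396.9 kN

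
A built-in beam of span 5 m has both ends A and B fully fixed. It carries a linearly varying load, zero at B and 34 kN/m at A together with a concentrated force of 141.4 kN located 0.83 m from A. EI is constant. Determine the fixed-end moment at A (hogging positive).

M_A = 124.1 kN·m

Take the two fixed-end moments M_A, M_B as redundants; the released structure is the simple span AB.
On the primary (simply-supported) span, the end slopes from the loading are:
  at A: triangular load, peak 34: w₀L³/(45EI) = 94.44/EI
  at B: triangular load, peak 34: 7w₀L³/(360EI) = 82.64/EI
  at A: point load 141.4 at a = 0.83: Pab(L + b)/(6LEI) = 149.6/EI
  at B: point load 141.4 at a = 0.83: Pab(L + a)/(6LEI) = 95.11/EI
  θ_A0 = 244/EI,  θ_B0 = 177.7/EI
Flexibility coefficients: a unit moment at one end gives L/(3EI) there and L/(6EI) at the far end, so f₁₁ = f₂₂ = 1.667/EI and f₁₂ = f₂₁ = 0.8333/EI.
Compatibility — zero rotation at each built-in end:
  1.667 M_A + 0.8333 M_B = 244
  0.8333 M_A + 1.667 M_B = 177.7
Solving the pair gives M_A = 124.1 kN·m and M_B = 44.58 kN·m (hogging).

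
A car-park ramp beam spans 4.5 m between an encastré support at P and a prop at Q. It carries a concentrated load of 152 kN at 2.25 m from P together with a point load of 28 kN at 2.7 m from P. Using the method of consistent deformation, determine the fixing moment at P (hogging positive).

Choose R_Q as the redundant. The primary structure is the cantilever fixed at P.
Deflection at Q on the released cantilever, summing each load's contribution:
  point load 152 at a = 2.25: Pa²(3L − a)/(6EI) = 1443/EI
  point load 28 at a = 2.7: Pa²(3L − a)/(6EI) = 367.4/EI
  δ_0 = 1810/EI
Tip deflection under a unit load at Q: L³/(3EI) = 30.38/EI.
Compatibility at Q: δ_0 − R_Q·δ_{QQ} = 0, so R_Q = 1810/30.38 = 59.6 kN.
Moment equilibrium about P: M_P = Σ(load moments about P) − R_Q·L = 417.6 − 59.6×4.5 = 149.4 kN·m.

M_P = 149.4 kN·m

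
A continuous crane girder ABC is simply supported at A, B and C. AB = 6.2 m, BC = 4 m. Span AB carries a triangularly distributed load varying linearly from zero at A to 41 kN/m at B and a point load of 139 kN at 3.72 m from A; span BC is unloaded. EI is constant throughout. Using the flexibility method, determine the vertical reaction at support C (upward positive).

R_C = -41.11 kN

Take M_B as the redundant. Released structure: two simple spans AB and BC with a hinge at B.
Rotations at B on the released spans (each span's end-slope, ×1/EI):
  span AB: triangular load, peak 41: w₀L³/(45EI) = 217.1/EI
  span AB: point load 139 at a = 3.72: Pab(L + a)/(6LEI) = 342/EI
  relative rotation θ_0 = (559.1 + 0)/EI = 559.1/EI
A unit hogging moment at B produces rotation L₁/(3EI) + L₂/(3EI) = 3.4/EI.
Compatibility: M_B·(L₁+L₂)/(3EI) = θ_0, giving M_B = 164.4 kN·m (hogging).
Span BC, ΣM about C: R_B^{BC}·4 = 0 + 164.4, so R_B^{BC} = 41.11 kN and R_C = 0 − 41.11 = -41.11 kN.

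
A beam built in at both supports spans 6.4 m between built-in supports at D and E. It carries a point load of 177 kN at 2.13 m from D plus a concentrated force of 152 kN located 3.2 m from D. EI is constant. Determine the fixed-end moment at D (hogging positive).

M_D = 289.4 kN·m

Release both end moments; the primary structure is a simply-supported span DE with redundants M_D and M_E.
On the primary (simply-supported) span, the end slopes from the loading are:
  at D: point load 177 at a = 2.13: Pab(L + b)/(6LEI) = 447.3/EI
  at E: point load 177 at a = 2.13: Pab(L + a)/(6LEI) = 357.6/EI
  at D: point load 152 at a = 3.2: Pab(L + b)/(6LEI) = 389.1/EI
  at E: point load 152 at a = 3.2: Pab(L + a)/(6LEI) = 389.1/EI
  θ_D0 = 836.4/EI,  θ_E0 = 746.7/EI
Flexibility coefficients: a unit moment at one end gives L/(3EI) there and L/(6EI) at the far end, so f₁₁ = f₂₂ = 2.133/EI and f₁₂ = f₂₁ = 1.067/EI.
Compatibility — zero rotation at each built-in end:
  2.133 M_D + 1.067 M_E = 836.4
  1.067 M_D + 2.133 M_E = 746.7
Solving the pair gives M_D = 289.4 kN·m and M_E = 205.3 kN·m (hogging).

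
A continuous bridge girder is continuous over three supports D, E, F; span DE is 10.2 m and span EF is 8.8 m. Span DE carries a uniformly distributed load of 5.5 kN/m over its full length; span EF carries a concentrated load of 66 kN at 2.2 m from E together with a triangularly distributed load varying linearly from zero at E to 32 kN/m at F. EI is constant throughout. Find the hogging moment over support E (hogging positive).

M_E = 149.5 kN·m

Insert a hinge at E; M_E is the redundant, and each span becomes simply supported.
Discontinuity in slope at E on the released structure — sum the simple-span end rotations:
  span DE: UDL 5.5: wL³/(24EI) = 243.2/EI
  span EF: point load 66 at a = 2.2: Pab(L + b)/(6LEI) = 279.5/EI
  span EF: triangular load, peak 32: 7w₀L³/(360EI) = 424/EI
  relative rotation θ_0 = (243.2 + 703.5)/EI = 946.7/EI
A unit hogging moment at E produces rotation L₁/(3EI) + L₂/(3EI) = 6.333/EI.
Slope continuity at E: θ_0 = M_E·6.333/EI, so M_E = 946.7/6.333 = 149.5 kN·m (hogging).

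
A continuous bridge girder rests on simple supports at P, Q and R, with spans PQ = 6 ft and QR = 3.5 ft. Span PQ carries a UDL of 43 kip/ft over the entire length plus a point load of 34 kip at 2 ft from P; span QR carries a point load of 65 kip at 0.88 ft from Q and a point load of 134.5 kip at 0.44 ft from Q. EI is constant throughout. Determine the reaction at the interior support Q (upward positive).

R_Q = 384.8 kip

Take M_Q as the redundant. Released structure: two simple spans PQ and QR with a hinge at Q.
End slopes at the hinge Q, treating each span as simply supported:
  span PQ: UDL 43: wL³/(24EI) = 387/EI
  span PQ: point load 34 at a = 2: Pab(L + a)/(6LEI) = 60.44/EI
  span QR: point load 65 at a = 0.88: Pab(L + b)/(6LEI) = 43.67/EI
  span QR: point load 134.5 at a = 0.44: Pab(L + b)/(6LEI) = 56.57/EI
  relative rotation θ_0 = (447.4 + 100.2)/EI = 547.7/EI
A unit hogging moment at Q produces rotation L₁/(3EI) + L₂/(3EI) = 3.167/EI.
Slope continuity at Q: θ_0 = M_Q·3.167/EI, so M_Q = 547.7/3.167 = 173 kip·ft (hogging).
Span PQ, ΣM about P with M_Q applied at Q: R_Q^{PQ}·6 = 842 + 173, so R_Q^{PQ} = 169.2 kip and R_P = 292 − 169.2 = 122.8 kip.
Span QR, ΣM about R: R_Q^{QR}·3.5 = 581.9 + 173, so R_Q^{QR} = 215.7 kip and R_R = 199.5 − 215.7 = -16.16 kip.
R_Q = 169.2 + 215.7 = 384.8 kip.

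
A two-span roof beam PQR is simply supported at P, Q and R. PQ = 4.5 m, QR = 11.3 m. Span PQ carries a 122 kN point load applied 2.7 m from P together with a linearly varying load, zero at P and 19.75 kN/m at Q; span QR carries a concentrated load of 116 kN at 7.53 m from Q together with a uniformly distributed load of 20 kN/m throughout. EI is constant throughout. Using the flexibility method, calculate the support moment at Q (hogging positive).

M_Q = 404.9 kN·m

Insert a hinge at Q; M_Q is the redundant, and each span becomes simply supported.
Rotations at Q on the released spans (each span's end-slope, ×1/EI):
  span PQ: point load 122 at a = 2.7: Pab(L + a)/(6LEI) = 158.1/EI
  span PQ: triangular load, peak 19.75: w₀L³/(45EI) = 39.99/EI
  span QR: point load 116 at a = 7.53: Pab(L + b)/(6LEI) = 731.9/EI
  span QR: UDL 20: wL³/(24EI) = 1202/EI
  relative rotation θ_0 = (198.1 + 1934)/EI = 2132/EI
A unit hogging moment at Q produces rotation L₁/(3EI) + L₂/(3EI) = 5.267/EI.
Slope continuity at Q: θ_0 = M_Q·5.267/EI, so M_Q = 2132/5.267 = 404.9 kN·m (hogging).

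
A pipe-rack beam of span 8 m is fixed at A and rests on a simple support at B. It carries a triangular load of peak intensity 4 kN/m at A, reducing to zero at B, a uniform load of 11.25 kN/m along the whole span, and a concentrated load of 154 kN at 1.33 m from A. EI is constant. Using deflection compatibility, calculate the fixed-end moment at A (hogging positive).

Release the roller at B. Primary structure: cantilever fixed at A.
Free-end deflection of the primary structure under the applied loading (downward +):
  triangular load, peak 4 at the fixed end: w₀L⁴/(30EI) = 546.1/EI
  UDL 11.25: wL⁴/(8EI) = 5760/EI
  point load 154 at a = 1.33: Pa²(3L − a)/(6EI) = 1029/EI
  δ_0 = 7335/EI
Tip deflection under a unit load at B: L³/(3EI) = 170.7/EI.
The prop prevents deflection at B: R_B = δ_0/δ_{BB} = 7335/170.7 = 42.98 kN.
Moment equilibrium about A: M_A = Σ(load moments about A) − R_B·L = 607.5 − 42.98×8 = 263.6 kN·m.

M_A = 263.6 kN·m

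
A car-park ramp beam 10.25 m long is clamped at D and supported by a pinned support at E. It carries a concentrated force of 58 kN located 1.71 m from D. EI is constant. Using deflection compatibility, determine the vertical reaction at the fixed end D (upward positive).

Remove the prop at E; the released (primary) structure is a cantilever built in at D.
Downward deflection at the released point E due to the loads:
  point load 58 at a = 1.71: Pa²(3L − a)/(6EI) = 820.9/EI
Tip deflection under a unit load at E: L³/(3EI) = 359/EI.
The prop prevents deflection at E: R_E = δ_0/δ_{EE} = 820.9/359 = 2.287 kN.
Vertical equilibrium: R_D = ΣP − R_E = 58 − 2.287 = 55.71 kN.

R_D = 55.71 kN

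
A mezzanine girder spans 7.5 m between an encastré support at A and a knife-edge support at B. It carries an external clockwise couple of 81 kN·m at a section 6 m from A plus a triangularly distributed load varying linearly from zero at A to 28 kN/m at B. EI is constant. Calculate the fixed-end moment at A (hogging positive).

Choose R_B as the redundant. The primary structure is the cantilever fixed at A.
Deflection at B on the released cantilever, summing each load's contribution:
  clockwise couple 81 at a = 6: M₀a(2L − a)/(2EI) = 2187/EI
  triangular load, peak 28 at the free end: 11w₀L⁴/(120EI) = 8121/EI
  δ_0 = 10308/EI
Tip deflection under a unit load at B: L³/(3EI) = 140.6/EI.
The prop prevents deflection at B: R_B = δ_0/δ_{BB} = 10308/140.6 = 73.3 kN.
Moment equilibrium about A: M_A = Σ(load moments about A) − R_B·L = 606 − 73.3×7.5 = 56.23 kN·m.

M_A = 56.23 kN·m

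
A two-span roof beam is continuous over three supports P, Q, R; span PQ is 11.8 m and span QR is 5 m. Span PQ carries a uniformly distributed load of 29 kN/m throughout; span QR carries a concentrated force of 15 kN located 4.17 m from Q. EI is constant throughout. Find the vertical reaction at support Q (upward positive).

R_Q = 275.1 kN

Release continuity at Q by inserting a hinge; the redundant is the internal moment M_Q. The primary structure is two simply-supported spans PQ and QR.
Discontinuity in slope at Q on the released structure — sum the simple-span end rotations:
  span PQ: UDL 29: wL³/(24EI) = 1985/EI
  span QR: point load 15 at a = 4.17: Pab(L + b)/(6LEI) = 10.09/EI
  relative rotation θ_0 = (1985 + 10.09)/EI = 1995/EI
A unit hogging moment at Q produces rotation L₁/(3EI) + L₂/(3EI) = 5.6/EI.
Slope continuity at Q: θ_0 = M_Q·5.6/EI, so M_Q = 1995/5.6 = 356.3 kN·m (hogging).
Span PQ, ΣM about P with M_Q applied at Q: R_Q^{PQ}·11.8 = 2019 + 356.3, so R_Q^{PQ} = 201.3 kN and R_P = 342.2 − 201.3 = 140.9 kN.
Span QR, ΣM about R: R_Q^{QR}·5 = 12.45 + 356.3, so R_Q^{QR} = 73.75 kN and R_R = 15 − 73.75 = -58.75 kN.
R_Q = 201.3 + 73.75 = 275.1 kN.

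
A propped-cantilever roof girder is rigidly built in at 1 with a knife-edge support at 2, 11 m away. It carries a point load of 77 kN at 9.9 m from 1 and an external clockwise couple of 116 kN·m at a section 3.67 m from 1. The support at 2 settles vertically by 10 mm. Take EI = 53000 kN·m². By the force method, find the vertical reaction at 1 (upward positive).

Take the reaction at 2 as the redundant and release it; the primary structure is a cantilever fixed at 1.
Downward deflection at the released point 2 due to the loads:
  point load 77 at a = 9.9: Pa²(3L − a)/(6EI) = 29055/EI
  clockwise couple 116 at a = 3.67: M₀a(2L − a)/(2EI) = 3902/EI
  δ_0 = 32957/EI
Tip deflection under a unit load at 2: L³/(3EI) = 443.7/EI.
With EI = 53000 kN·m²: δ_0 = 0.62183 m and δ_{22} = 0.008371 m/kN.
Compatibility — the beam at 2 must follow the support down by 0.01 m: δ_0 − R_2·δ_{22} = 0.01, so R_2 = (0.62183 − 0.01)/0.008371 = 73.09 kN.
Vertical equilibrium: R_1 = ΣP − R_2 = 77 − 73.09 = 3.912 kN.

R_1 = 3.912 kN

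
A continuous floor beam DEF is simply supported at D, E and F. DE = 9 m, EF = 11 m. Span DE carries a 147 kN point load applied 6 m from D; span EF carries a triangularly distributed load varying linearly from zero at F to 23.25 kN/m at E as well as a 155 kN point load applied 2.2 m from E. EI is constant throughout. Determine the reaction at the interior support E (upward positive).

R_E = 377.6 kN

Take M_E as the redundant. Released structure: two simple spans DE and EF with a hinge at E.
Rotations at E on the released spans (each span's end-slope, ×1/EI):
  span DE: point load 147 at a = 6: Pab(L + a)/(6LEI) = 735/EI
  span EF: triangular load, peak 23.25: w₀L³/(45EI) = 687.7/EI
  span EF: point load 155 at a = 2.2: Pab(L + b)/(6LEI) = 900.2/EI
  relative rotation θ_0 = (735 + 1588)/EI = 2323/EI
A unit hogging moment at E produces rotation L₁/(3EI) + L₂/(3EI) = 6.667/EI.
Slope continuity at E: θ_0 = M_E·6.667/EI, so M_E = 2323/6.667 = 348.4 kN·m (hogging).
Span DE, ΣM about D with M_E applied at E: R_E^{DE}·9 = 882 + 348.4, so R_E^{DE} = 136.7 kN and R_D = 147 − 136.7 = 10.28 kN.
Span EF, ΣM about F: R_E^{EF}·11 = 2302 + 348.4, so R_E^{EF} = 240.9 kN and R_F = 282.9 − 240.9 = 41.95 kN.
R_E = 136.7 + 240.9 = 377.6 kN.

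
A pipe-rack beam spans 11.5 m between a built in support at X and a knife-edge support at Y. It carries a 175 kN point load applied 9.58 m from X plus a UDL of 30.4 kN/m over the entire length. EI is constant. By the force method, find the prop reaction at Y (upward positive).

Choose R_Y as the redundant. The primary structure is the cantilever fixed at X.
Downward deflection at the released point Y due to the loads:
  point load 175 at a = 9.58: Pa²(3L − a)/(6EI) = 66706/EI
  UDL 30.4: wL⁴/(8EI) = 66462/EI
  δ_0 = 133168/EI
Tip deflection under a unit load at Y: L³/(3EI) = 507/EI.
The prop prevents deflection at Y: R_Y = δ_0/δ_{YY} = 133168/507 = 262.7 kN.

R_Y = 262.7 kN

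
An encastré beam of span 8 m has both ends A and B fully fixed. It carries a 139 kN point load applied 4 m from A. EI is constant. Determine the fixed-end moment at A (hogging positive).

M_A = 139 kN·m

Release both end moments; the primary structure is a simply-supported span AB with redundants M_A and M_B.
End rotations of the released simple span under the applied load (×1/EI):
  at A: point load 139 at a = 4: Pab(L + b)/(6LEI) = 556/EI
  at B: point load 139 at a = 4: Pab(L + a)/(6LEI) = 556/EI
  θ_A0 = 556/EI,  θ_B0 = 556/EI
Flexibility coefficients: a unit moment at one end gives L/(3EI) there and L/(6EI) at the far end, so f₁₁ = f₂₂ = 2.667/EI and f₁₂ = f₂₁ = 1.333/EI.
Compatibility — zero rotation at each built-in end:
  2.667 M_A + 1.333 M_B = 556
  1.333 M_A + 2.667 M_B = 556
Solving the pair gives M_A = 139 kN·m and M_B = 139 kN·m (hogging).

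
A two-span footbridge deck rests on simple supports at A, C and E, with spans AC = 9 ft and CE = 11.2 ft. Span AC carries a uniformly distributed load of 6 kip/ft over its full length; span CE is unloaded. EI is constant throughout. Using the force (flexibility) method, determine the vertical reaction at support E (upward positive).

Take M_C as the redundant. Released structure: two simple spans AC and CE with a hinge at C.
End slopes at the hinge C, treating each span as simply supported:
  span AC: UDL 6: wL³/(24EI) = 182.2/EI
  relative rotation θ_0 = (182.2 + 0)/EI = 182.2/EI
A unit hogging moment at C produces rotation L₁/(3EI) + L₂/(3EI) = 6.733/EI.
Slope continuity at C: θ_0 = M_C·6.733/EI, so M_C = 182.2/6.733 = 27.07 kip·ft (hogging).
Span CE, ΣM about E: R_C^{CE}·11.2 = 0 + 27.07, so R_C^{CE} = 2.417 kip and R_E = 0 − 2.417 = -2.417 kip.

R_E = -2.417 kip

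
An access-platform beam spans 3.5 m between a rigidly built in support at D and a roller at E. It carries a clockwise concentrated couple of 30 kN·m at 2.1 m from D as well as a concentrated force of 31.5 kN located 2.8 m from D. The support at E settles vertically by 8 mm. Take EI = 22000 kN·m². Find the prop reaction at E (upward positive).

R_E = 20.66 kN

Release the roller at E. Primary structure: cantilever fixed at D.
Deflection at E on the released cantilever, summing each load's contribution:
  clockwise couple 30 at a = 2.1: M₀a(2L − a)/(2EI) = 154.3/EI
  point load 31.5 at a = 2.8: Pa²(3L − a)/(6EI) = 316.9/EI
  δ_0 = 471.3/EI
Tip deflection under a unit load at E: L³/(3EI) = 14.29/EI.
With EI = 22000 kN·m²: δ_0 = 0.021422 m and δ_{EE} = 0.00065 m/kN.
Compatibility — the beam at E must follow the support down by 0.008 m: δ_0 − R_E·δ_{EE} = 0.008, so R_E = (0.021422 − 0.008)/0.00065 = 20.66 kN.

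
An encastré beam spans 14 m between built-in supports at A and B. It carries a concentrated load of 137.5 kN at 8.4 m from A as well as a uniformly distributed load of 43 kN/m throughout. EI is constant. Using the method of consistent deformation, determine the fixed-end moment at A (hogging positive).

Take the two fixed-end moments M_A, M_B as redundants; the released structure is the simple span AB.
On the primary (simply-supported) span, the end slopes from the loading are:
  at A: point load 137.5 at a = 8.4: Pab(L + b)/(6LEI) = 1509/EI
  at B: point load 137.5 at a = 8.4: Pab(L + a)/(6LEI) = 1725/EI
  at A: UDL 43: wL³/(24EI) = 4916/EI
  at B: UDL 43: wL³/(24EI) = 4916/EI
  θ_A0 = 6426/EI,  θ_B0 = 6641/EI
Flexibility coefficients: a unit moment at one end gives L/(3EI) there and L/(6EI) at the far end, so f₁₁ = f₂₂ = 4.667/EI and f₁₂ = f₂₁ = 2.333/EI.
Compatibility — zero rotation at each built-in end:
  4.667 M_A + 2.333 M_B = 6426
  2.333 M_A + 4.667 M_B = 6641
Solving the pair gives M_A = 887.1 kN·m and M_B = 979.5 kN·m (hogging).

M_A = 887.1 kN·m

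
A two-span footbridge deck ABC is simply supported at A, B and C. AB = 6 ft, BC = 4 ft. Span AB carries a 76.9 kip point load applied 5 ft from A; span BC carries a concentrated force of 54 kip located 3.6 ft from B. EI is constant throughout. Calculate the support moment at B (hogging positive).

M_B = 39.52 kip·ft

Release continuity at B by inserting a hinge; the redundant is the internal moment M_B. The primary structure is two simply-supported spans AB and BC.
Rotations at B on the released spans (each span's end-slope, ×1/EI):
  span AB: point load 76.9 at a = 5: Pab(L + a)/(6LEI) = 117.5/EI
  span BC: point load 54 at a = 3.6: Pab(L + b)/(6LEI) = 14.26/EI
  relative rotation θ_0 = (117.5 + 14.26)/EI = 131.7/EI
A unit hogging moment at B produces rotation L₁/(3EI) + L₂/(3EI) = 3.333/EI.
Compatibility: M_B·(L₁+L₂)/(3EI) = θ_0, giving M_B = 39.52 kip·ft (hogging).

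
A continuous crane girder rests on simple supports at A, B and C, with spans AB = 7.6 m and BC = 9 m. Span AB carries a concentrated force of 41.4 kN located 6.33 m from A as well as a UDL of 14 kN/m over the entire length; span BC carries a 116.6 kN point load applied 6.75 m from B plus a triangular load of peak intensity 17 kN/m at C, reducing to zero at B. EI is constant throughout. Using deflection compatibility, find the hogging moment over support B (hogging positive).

M_B = 174.9 kN·m

Take M_B as the redundant. Released structure: two simple spans AB and BC with a hinge at B.
End slopes at the hinge B, treating each span as simply supported:
  span AB: point load 41.4 at a = 6.33: Pab(L + a)/(6LEI) = 101.7/EI
  span AB: UDL 14: wL³/(24EI) = 256.1/EI
  span BC: point load 116.6 at a = 6.75: Pab(L + b)/(6LEI) = 368.9/EI
  span BC: triangular load, peak 17: 7w₀L³/(360EI) = 241/EI
  relative rotation θ_0 = (357.7 + 609.9)/EI = 967.6/EI
A unit hogging moment at B produces rotation L₁/(3EI) + L₂/(3EI) = 5.533/EI.
Compatibility: M_B·(L₁+L₂)/(3EI) = θ_0, giving M_B = 174.9 kN·m (hogging).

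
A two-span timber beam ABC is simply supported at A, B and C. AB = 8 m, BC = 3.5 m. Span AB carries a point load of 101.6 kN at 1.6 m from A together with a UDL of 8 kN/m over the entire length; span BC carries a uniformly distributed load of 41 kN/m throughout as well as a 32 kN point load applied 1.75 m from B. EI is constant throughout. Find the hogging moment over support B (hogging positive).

Take M_B as the redundant. Released structure: two simple spans AB and BC with a hinge at B.
Rotations at B on the released spans (each span's end-slope, ×1/EI):
  span AB: point load 101.6 at a = 1.6: Pab(L + a)/(6LEI) = 208.1/EI
  span AB: UDL 8: wL³/(24EI) = 170.7/EI
  span BC: UDL 41: wL³/(24EI) = 73.24/EI
  span BC: point load 32 at a = 1.75: Pab(L + b)/(6LEI) = 24.5/EI
  relative rotation θ_0 = (378.7 + 97.74)/EI = 476.5/EI
A unit hogging moment at B produces rotation L₁/(3EI) + L₂/(3EI) = 3.833/EI.
Compatibility: M_B·(L₁+L₂)/(3EI) = θ_0, giving M_B = 124.3 kN·m (hogging).

M_B = 124.3 kN·m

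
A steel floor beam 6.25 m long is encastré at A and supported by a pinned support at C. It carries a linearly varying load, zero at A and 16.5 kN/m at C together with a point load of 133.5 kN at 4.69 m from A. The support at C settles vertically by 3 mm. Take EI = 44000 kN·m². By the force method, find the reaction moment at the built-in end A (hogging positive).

M_A = 145.4 kN·m

Remove the prop at C; the released (primary) structure is a cantilever built in at A.
Downward deflection at the released point C due to the loads:
  triangular load, peak 16.5 at the free end: 11w₀L⁴/(120EI) = 2308/EI
  point load 133.5 at a = 4.69: Pa²(3L − a)/(6EI) = 6881/EI
  δ_0 = 9189/EI
Flexibility coefficient — unit upward force at C: δ_{CC} = L³/(3EI) = 81.38/EI.
With EI = 44000 kN·m²: δ_0 = 0.20884 m and δ_{CC} = 0.00185 m/kN.
Compatibility — the beam at C must follow the support down by 0.003 m: δ_0 − R_C·δ_{CC} = 0.003, so R_C = (0.20884 − 0.003)/0.00185 = 111.3 kN.
Moment equilibrium about A: M_A = Σ(load moments about A) − R_C·L = 841 − 111.3×6.25 = 145.4 kN·m.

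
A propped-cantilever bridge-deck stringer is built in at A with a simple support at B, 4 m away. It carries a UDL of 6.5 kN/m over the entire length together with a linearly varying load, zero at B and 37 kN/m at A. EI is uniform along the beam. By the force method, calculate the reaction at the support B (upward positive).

Remove the prop at B; the released (primary) structure is a cantilever built in at A.
Primary-structure tip deflection at B by superposition:
  UDL 6.5: wL⁴/(8EI) = 208/EI
  triangular load, peak 37 at the fixed end: w₀L⁴/(30EI) = 315.7/EI
  δ_0 = 523.7/EI
Tip deflection under a unit load at B: L³/(3EI) = 21.33/EI.
Compatibility at B: δ_0 − R_B·δ_{BB} = 0, so R_B = 523.7/21.33 = 24.55 kN.

R_B = 24.55 kN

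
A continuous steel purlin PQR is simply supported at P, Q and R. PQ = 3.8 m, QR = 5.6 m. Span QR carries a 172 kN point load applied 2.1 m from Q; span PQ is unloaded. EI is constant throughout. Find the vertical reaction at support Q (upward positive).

Release continuity at Q by inserting a hinge; the redundant is the internal moment M_Q. The primary structure is two simply-supported spans PQ and QR.
End slopes at the hinge Q, treating each span as simply supported:
  span QR: point load 172 at a = 2.1: Pab(L + b)/(6LEI) = 342.4/EI
  relative rotation θ_0 = (0 + 342.4)/EI = 342.4/EI
A unit hogging moment at Q produces rotation L₁/(3EI) + L₂/(3EI) = 3.133/EI.
Compatibility: M_Q·(L₁+L₂)/(3EI) = θ_0, giving M_Q = 109.3 kN·m (hogging).
Span PQ, ΣM about P with M_Q applied at Q: R_Q^{PQ}·3.8 = 0 + 109.3, so R_Q^{PQ} = 28.76 kN and R_P = 0 − 28.76 = -28.76 kN.
Span QR, ΣM about R: R_Q^{QR}·5.6 = 602 + 109.3, so R_Q^{QR} = 127 kN and R_R = 172 − 127 = 44.99 kN.
R_Q = 28.76 + 127 = 155.8 kN.

R_Q = 155.8 kN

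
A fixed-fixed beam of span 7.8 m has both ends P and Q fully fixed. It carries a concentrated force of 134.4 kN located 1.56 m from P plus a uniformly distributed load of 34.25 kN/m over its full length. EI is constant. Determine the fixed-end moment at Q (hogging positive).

Take the two fixed-end moments M_P, M_Q as redundants; the released structure is the simple span PQ.
Simple-span end rotations at P and Q under the given loads:
  at P: point load 134.4 at a = 1.56: Pab(L + b)/(6LEI) = 392.5/EI
  at Q: point load 134.4 at a = 1.56: Pab(L + a)/(6LEI) = 261.7/EI
  at P: UDL 34.25: wL³/(24EI) = 677.2/EI
  at Q: UDL 34.25: wL³/(24EI) = 677.2/EI
  θ_P0 = 1070/EI,  θ_Q0 = 938.9/EI
Flexibility coefficients: a unit moment at one end gives L/(3EI) there and L/(6EI) at the far end, so f₁₁ = f₂₂ = 2.6/EI and f₁₂ = f₂₁ = 1.3/EI.
Compatibility — zero rotation at each built-in end:
  2.6 M_P + 1.3 M_Q = 1070
  1.3 M_P + 2.6 M_Q = 938.9
Solving the pair gives M_P = 307.8 kN·m and M_Q = 207.2 kN·m (hogging).

M_Q = 207.2 kN·m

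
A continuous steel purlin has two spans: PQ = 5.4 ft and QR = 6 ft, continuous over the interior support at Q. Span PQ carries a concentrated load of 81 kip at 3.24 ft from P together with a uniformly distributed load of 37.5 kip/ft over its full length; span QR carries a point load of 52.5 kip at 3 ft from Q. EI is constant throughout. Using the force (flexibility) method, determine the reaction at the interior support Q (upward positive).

Insert a hinge at Q; M_Q is the redundant, and each span becomes simply supported.
Discontinuity in slope at Q on the released structure — sum the simple-span end rotations:
  span PQ: point load 81 at a = 3.24: Pab(L + a)/(6LEI) = 151.2/EI
  span PQ: UDL 37.5: wL³/(24EI) = 246/EI
  span QR: point load 52.5 at a = 3: Pab(L + b)/(6LEI) = 118.1/EI
  relative rotation θ_0 = (397.2 + 118.1)/EI = 515.3/EI
A unit hogging moment at Q produces rotation L₁/(3EI) + L₂/(3EI) = 3.8/EI.
Compatibility: M_Q·(L₁+L₂)/(3EI) = θ_0, giving M_Q = 135.6 kip·ft (hogging).
Span PQ, ΣM about P with M_Q applied at Q: R_Q^{PQ}·5.4 = 809.2 + 135.6, so R_Q^{PQ} = 175 kip and R_P = 283.5 − 175 = 108.5 kip.
Span QR, ΣM about R: R_Q^{QR}·6 = 157.5 + 135.6, so R_Q^{QR} = 48.85 kip and R_R = 52.5 − 48.85 = 3.648 kip.
R_Q = 175 + 48.85 = 223.8 kip.

R_Q = 223.8 kip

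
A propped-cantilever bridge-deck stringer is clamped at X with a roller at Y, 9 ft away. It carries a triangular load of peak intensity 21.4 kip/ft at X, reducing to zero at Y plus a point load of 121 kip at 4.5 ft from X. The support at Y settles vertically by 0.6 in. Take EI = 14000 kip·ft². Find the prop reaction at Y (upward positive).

R_Y = 54.19 kip

Remove the prop at Y; the released (primary) structure is a cantilever built in at X.
Primary-structure tip deflection at Y by superposition:
  triangular load, peak 21.4 at the fixed end: w₀L⁴/(30EI) = 4680/EI
  point load 121 at a = 4.5: Pa²(3L − a)/(6EI) = 9188/EI
  δ_0 = 13869/EI
Flexibility coefficient — unit upward force at Y: δ_{YY} = L³/(3EI) = 243/EI.
With EI = 14000 kip·ft²: δ_0 = 0.99062 ft and δ_{YY} = 0.017357 ft/kip.
Compatibility — the beam at Y must follow the support down by 0.05 ft: δ_0 − R_Y·δ_{YY} = 0.05, so R_Y = (0.99062 − 0.05)/0.017357 = 54.19 kip.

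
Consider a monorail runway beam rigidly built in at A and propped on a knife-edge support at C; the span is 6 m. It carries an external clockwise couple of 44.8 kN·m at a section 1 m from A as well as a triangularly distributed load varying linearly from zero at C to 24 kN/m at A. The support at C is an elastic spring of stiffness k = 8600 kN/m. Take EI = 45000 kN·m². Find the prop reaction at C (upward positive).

R_C = 16.61 kN

Choose R_C as the redundant. The primary structure is the cantilever fixed at A.
Free-end deflection of the primary structure under the applied loading (downward +):
  clockwise couple 44.8 at a = 1: M₀a(2L − a)/(2EI) = 246.4/EI
  triangular load, peak 24 at the fixed end: w₀L⁴/(30EI) = 1037/EI
  δ_0 = 1283/EI
Flexibility coefficient — unit upward force at C: δ_{CC} = L³/(3EI) = 72/EI.
With EI = 45000 kN·m²: δ_0 = 0.028516 m and δ_{CC} = 0.0016 m/kN.
Compatibility — the spring shortens by R_C/k under the reaction it provides: δ_0 − R_C·δ_{CC} = R_C/k. With 1/k = 0.000116 m/kN, R_C = δ_0 / (δ_{CC} + 1/k) = 0.028516 / (0.0016 + 0.000116) = 16.61 kN.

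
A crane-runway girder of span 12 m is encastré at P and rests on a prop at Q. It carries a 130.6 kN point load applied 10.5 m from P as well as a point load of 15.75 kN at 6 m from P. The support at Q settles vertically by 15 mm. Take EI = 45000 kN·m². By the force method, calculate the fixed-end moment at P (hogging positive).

Remove the prop at Q; the released (primary) structure is a cantilever built in at P.
Deflection at Q on the released cantilever, summing each load's contribution:
  point load 130.6 at a = 10.5: Pa²(3L − a)/(6EI) = 61194/EI
  point load 15.75 at a = 6: Pa²(3L − a)/(6EI) = 2835/EI
  δ_0 = 64029/EI
Flexibility coefficient — unit upward force at Q: δ_{QQ} = L³/(3EI) = 576/EI.
With EI = 45000 kN·m²: δ_0 = 1.4229 m and δ_{QQ} = 0.0128 m/kN.
Compatibility — the beam at Q must follow the support down by 0.015 m: δ_0 − R_Q·δ_{QQ} = 0.015, so R_Q = (1.4229 − 0.015)/0.0128 = 110 kN.
Moment equilibrium about P: M_P = Σ(load moments about P) − R_Q·L = 1466 − 110×12 = 145.9 kN·m.

M_P = 145.9 kN·m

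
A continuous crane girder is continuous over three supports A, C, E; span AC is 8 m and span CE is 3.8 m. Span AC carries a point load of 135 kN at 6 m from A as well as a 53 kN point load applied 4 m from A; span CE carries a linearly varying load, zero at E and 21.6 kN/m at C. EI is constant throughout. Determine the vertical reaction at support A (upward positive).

Insert a hinge at C; M_C is the redundant, and each span becomes simply supported.
Discontinuity in slope at C on the released structure — sum the simple-span end rotations:
  span AC: point load 135 at a = 6: Pab(L + a)/(6LEI) = 472.5/EI
  span AC: point load 53 at a = 4: Pab(L + a)/(6LEI) = 212/EI
  span CE: triangular load, peak 21.6: w₀L³/(45EI) = 26.34/EI
  relative rotation θ_0 = (684.5 + 26.34)/EI = 710.8/EI
A unit hogging moment at C produces rotation L₁/(3EI) + L₂/(3EI) = 3.933/EI.
Compatibility: M_C·(L₁+L₂)/(3EI) = θ_0, giving M_C = 180.7 kN·m (hogging).
Span AC, ΣM about A with M_C applied at C: R_C^{AC}·8 = 1022 + 180.7, so R_C^{AC} = 150.3 kN and R_A = 188 − 150.3 = 37.66 kN.

R_A = 37.66 kN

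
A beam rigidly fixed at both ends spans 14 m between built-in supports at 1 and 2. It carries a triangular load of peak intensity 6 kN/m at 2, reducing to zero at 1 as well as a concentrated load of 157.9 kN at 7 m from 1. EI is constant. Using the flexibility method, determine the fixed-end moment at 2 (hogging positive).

Release both end moments; the primary structure is a simply-supported span 12 with redundants M_1 and M_2.
On the primary (simply-supported) span, the end slopes from the loading are:
  at 1: triangular load, peak 6: 7w₀L³/(360EI) = 320.1/EI
  at 2: triangular load, peak 6: w₀L³/(45EI) = 365.9/EI
  at 1: point load 157.9 at a = 7: Pab(L + b)/(6LEI) = 1934/EI
  at 2: point load 157.9 at a = 7: Pab(L + a)/(6LEI) = 1934/EI
  θ_10 = 2254/EI,  θ_20 = 2300/EI
Flexibility coefficients: a unit moment at one end gives L/(3EI) there and L/(6EI) at the far end, so f₁₁ = f₂₂ = 4.667/EI and f₁₂ = f₂₁ = 2.333/EI.
Compatibility — zero rotation at each built-in end:
  4.667 M_1 + 2.333 M_2 = 2254
  2.333 M_1 + 4.667 M_2 = 2300
Solving the pair gives M_1 = 315.5 kN·m and M_2 = 335.1 kN·m (hogging).

M_2 = 335.1 kN·m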